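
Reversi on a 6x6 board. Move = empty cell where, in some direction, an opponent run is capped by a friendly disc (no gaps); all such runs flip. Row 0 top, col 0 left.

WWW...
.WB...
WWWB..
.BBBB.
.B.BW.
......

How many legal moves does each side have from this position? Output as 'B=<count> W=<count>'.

-- B to move --
(0,3): no bracket -> illegal
(1,0): flips 2 -> legal
(1,3): flips 1 -> legal
(3,0): flips 1 -> legal
(3,5): no bracket -> illegal
(4,5): flips 1 -> legal
(5,3): no bracket -> illegal
(5,4): flips 1 -> legal
(5,5): flips 1 -> legal
B mobility = 6
-- W to move --
(0,3): flips 1 -> legal
(1,3): flips 1 -> legal
(1,4): no bracket -> illegal
(2,4): flips 2 -> legal
(2,5): no bracket -> illegal
(3,0): no bracket -> illegal
(3,5): no bracket -> illegal
(4,0): flips 1 -> legal
(4,2): flips 3 -> legal
(4,5): flips 3 -> legal
(5,0): no bracket -> illegal
(5,1): flips 2 -> legal
(5,2): no bracket -> illegal
(5,3): no bracket -> illegal
(5,4): flips 2 -> legal
W mobility = 8

Answer: B=6 W=8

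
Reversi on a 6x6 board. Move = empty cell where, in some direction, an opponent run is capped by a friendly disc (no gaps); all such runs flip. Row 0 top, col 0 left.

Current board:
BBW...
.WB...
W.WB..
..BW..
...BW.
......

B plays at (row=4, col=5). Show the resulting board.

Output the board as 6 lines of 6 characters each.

Place B at (4,5); scan 8 dirs for brackets.
Dir NW: first cell '.' (not opp) -> no flip
Dir N: first cell '.' (not opp) -> no flip
Dir NE: edge -> no flip
Dir W: opp run (4,4) capped by B -> flip
Dir E: edge -> no flip
Dir SW: first cell '.' (not opp) -> no flip
Dir S: first cell '.' (not opp) -> no flip
Dir SE: edge -> no flip
All flips: (4,4)

Answer: BBW...
.WB...
W.WB..
..BW..
...BBB
......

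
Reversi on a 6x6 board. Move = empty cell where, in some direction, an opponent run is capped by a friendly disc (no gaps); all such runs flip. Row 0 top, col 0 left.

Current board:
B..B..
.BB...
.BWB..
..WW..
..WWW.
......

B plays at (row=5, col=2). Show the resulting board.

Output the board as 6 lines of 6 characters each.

Answer: B..B..
.BB...
.BBB..
..BW..
..BWW.
..B...

Derivation:
Place B at (5,2); scan 8 dirs for brackets.
Dir NW: first cell '.' (not opp) -> no flip
Dir N: opp run (4,2) (3,2) (2,2) capped by B -> flip
Dir NE: opp run (4,3), next='.' -> no flip
Dir W: first cell '.' (not opp) -> no flip
Dir E: first cell '.' (not opp) -> no flip
Dir SW: edge -> no flip
Dir S: edge -> no flip
Dir SE: edge -> no flip
All flips: (2,2) (3,2) (4,2)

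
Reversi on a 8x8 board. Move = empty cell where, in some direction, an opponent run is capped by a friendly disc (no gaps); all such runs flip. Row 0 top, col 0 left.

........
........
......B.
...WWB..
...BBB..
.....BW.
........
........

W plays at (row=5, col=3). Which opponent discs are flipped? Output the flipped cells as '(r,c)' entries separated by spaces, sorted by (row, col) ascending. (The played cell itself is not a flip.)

Answer: (4,3)

Derivation:
Dir NW: first cell '.' (not opp) -> no flip
Dir N: opp run (4,3) capped by W -> flip
Dir NE: opp run (4,4) (3,5) (2,6), next='.' -> no flip
Dir W: first cell '.' (not opp) -> no flip
Dir E: first cell '.' (not opp) -> no flip
Dir SW: first cell '.' (not opp) -> no flip
Dir S: first cell '.' (not opp) -> no flip
Dir SE: first cell '.' (not opp) -> no flip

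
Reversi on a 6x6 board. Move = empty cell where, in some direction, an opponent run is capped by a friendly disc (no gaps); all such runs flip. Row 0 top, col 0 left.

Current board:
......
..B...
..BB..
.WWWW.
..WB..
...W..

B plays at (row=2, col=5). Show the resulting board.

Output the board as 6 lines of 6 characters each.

Answer: ......
..B...
..BB.B
.WWWB.
..WB..
...W..

Derivation:
Place B at (2,5); scan 8 dirs for brackets.
Dir NW: first cell '.' (not opp) -> no flip
Dir N: first cell '.' (not opp) -> no flip
Dir NE: edge -> no flip
Dir W: first cell '.' (not opp) -> no flip
Dir E: edge -> no flip
Dir SW: opp run (3,4) capped by B -> flip
Dir S: first cell '.' (not opp) -> no flip
Dir SE: edge -> no flip
All flips: (3,4)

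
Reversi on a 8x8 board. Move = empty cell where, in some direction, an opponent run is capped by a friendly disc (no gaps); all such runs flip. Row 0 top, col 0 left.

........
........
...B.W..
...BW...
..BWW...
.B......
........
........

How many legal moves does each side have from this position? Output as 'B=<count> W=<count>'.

Answer: B=4 W=5

Derivation:
-- B to move --
(1,4): no bracket -> illegal
(1,5): no bracket -> illegal
(1,6): no bracket -> illegal
(2,4): no bracket -> illegal
(2,6): no bracket -> illegal
(3,2): no bracket -> illegal
(3,5): flips 1 -> legal
(3,6): no bracket -> illegal
(4,5): flips 3 -> legal
(5,2): no bracket -> illegal
(5,3): flips 1 -> legal
(5,4): no bracket -> illegal
(5,5): flips 1 -> legal
B mobility = 4
-- W to move --
(1,2): flips 1 -> legal
(1,3): flips 2 -> legal
(1,4): no bracket -> illegal
(2,2): flips 1 -> legal
(2,4): no bracket -> illegal
(3,1): no bracket -> illegal
(3,2): flips 1 -> legal
(4,0): no bracket -> illegal
(4,1): flips 1 -> legal
(5,0): no bracket -> illegal
(5,2): no bracket -> illegal
(5,3): no bracket -> illegal
(6,0): no bracket -> illegal
(6,1): no bracket -> illegal
(6,2): no bracket -> illegal
W mobility = 5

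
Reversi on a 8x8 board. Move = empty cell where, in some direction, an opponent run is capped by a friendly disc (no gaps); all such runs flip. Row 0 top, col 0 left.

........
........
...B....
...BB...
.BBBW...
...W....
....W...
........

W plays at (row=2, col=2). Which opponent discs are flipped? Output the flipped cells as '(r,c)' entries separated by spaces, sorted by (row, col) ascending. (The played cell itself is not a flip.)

Answer: (3,3)

Derivation:
Dir NW: first cell '.' (not opp) -> no flip
Dir N: first cell '.' (not opp) -> no flip
Dir NE: first cell '.' (not opp) -> no flip
Dir W: first cell '.' (not opp) -> no flip
Dir E: opp run (2,3), next='.' -> no flip
Dir SW: first cell '.' (not opp) -> no flip
Dir S: first cell '.' (not opp) -> no flip
Dir SE: opp run (3,3) capped by W -> flip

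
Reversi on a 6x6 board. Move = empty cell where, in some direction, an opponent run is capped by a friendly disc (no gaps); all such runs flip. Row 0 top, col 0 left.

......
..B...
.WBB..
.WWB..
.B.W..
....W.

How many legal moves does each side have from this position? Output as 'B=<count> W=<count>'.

Answer: B=6 W=8

Derivation:
-- B to move --
(1,0): no bracket -> illegal
(1,1): flips 2 -> legal
(2,0): flips 1 -> legal
(3,0): flips 3 -> legal
(3,4): no bracket -> illegal
(4,0): flips 1 -> legal
(4,2): flips 1 -> legal
(4,4): no bracket -> illegal
(4,5): no bracket -> illegal
(5,2): no bracket -> illegal
(5,3): flips 1 -> legal
(5,5): no bracket -> illegal
B mobility = 6
-- W to move --
(0,1): no bracket -> illegal
(0,2): flips 2 -> legal
(0,3): flips 1 -> legal
(1,1): no bracket -> illegal
(1,3): flips 3 -> legal
(1,4): flips 1 -> legal
(2,4): flips 2 -> legal
(3,0): no bracket -> illegal
(3,4): flips 1 -> legal
(4,0): no bracket -> illegal
(4,2): no bracket -> illegal
(4,4): no bracket -> illegal
(5,0): flips 1 -> legal
(5,1): flips 1 -> legal
(5,2): no bracket -> illegal
W mobility = 8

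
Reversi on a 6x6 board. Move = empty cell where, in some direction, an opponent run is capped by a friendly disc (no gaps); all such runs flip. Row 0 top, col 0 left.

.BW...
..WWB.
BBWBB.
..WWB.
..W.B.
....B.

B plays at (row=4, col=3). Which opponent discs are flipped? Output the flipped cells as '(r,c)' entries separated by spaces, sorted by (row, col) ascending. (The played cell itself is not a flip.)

Answer: (3,2) (3,3)

Derivation:
Dir NW: opp run (3,2) capped by B -> flip
Dir N: opp run (3,3) capped by B -> flip
Dir NE: first cell 'B' (not opp) -> no flip
Dir W: opp run (4,2), next='.' -> no flip
Dir E: first cell 'B' (not opp) -> no flip
Dir SW: first cell '.' (not opp) -> no flip
Dir S: first cell '.' (not opp) -> no flip
Dir SE: first cell 'B' (not opp) -> no flip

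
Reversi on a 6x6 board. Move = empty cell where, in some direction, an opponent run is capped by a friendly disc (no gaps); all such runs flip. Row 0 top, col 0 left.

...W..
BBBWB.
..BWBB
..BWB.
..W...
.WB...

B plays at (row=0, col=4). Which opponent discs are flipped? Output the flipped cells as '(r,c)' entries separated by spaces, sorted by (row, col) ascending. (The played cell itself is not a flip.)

Answer: (1,3)

Derivation:
Dir NW: edge -> no flip
Dir N: edge -> no flip
Dir NE: edge -> no flip
Dir W: opp run (0,3), next='.' -> no flip
Dir E: first cell '.' (not opp) -> no flip
Dir SW: opp run (1,3) capped by B -> flip
Dir S: first cell 'B' (not opp) -> no flip
Dir SE: first cell '.' (not opp) -> no flip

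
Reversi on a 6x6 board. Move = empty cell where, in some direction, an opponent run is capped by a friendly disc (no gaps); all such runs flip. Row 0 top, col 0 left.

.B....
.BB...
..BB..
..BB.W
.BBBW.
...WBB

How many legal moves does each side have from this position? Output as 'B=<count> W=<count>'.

Answer: B=3 W=4

Derivation:
-- B to move --
(2,4): no bracket -> illegal
(2,5): no bracket -> illegal
(3,4): flips 1 -> legal
(4,5): flips 1 -> legal
(5,2): flips 1 -> legal
B mobility = 3
-- W to move --
(0,0): flips 3 -> legal
(0,2): no bracket -> illegal
(0,3): no bracket -> illegal
(1,0): no bracket -> illegal
(1,3): flips 3 -> legal
(1,4): no bracket -> illegal
(2,0): no bracket -> illegal
(2,1): no bracket -> illegal
(2,4): no bracket -> illegal
(3,0): no bracket -> illegal
(3,1): flips 1 -> legal
(3,4): no bracket -> illegal
(4,0): flips 3 -> legal
(4,5): no bracket -> illegal
(5,0): no bracket -> illegal
(5,1): no bracket -> illegal
(5,2): no bracket -> illegal
W mobility = 4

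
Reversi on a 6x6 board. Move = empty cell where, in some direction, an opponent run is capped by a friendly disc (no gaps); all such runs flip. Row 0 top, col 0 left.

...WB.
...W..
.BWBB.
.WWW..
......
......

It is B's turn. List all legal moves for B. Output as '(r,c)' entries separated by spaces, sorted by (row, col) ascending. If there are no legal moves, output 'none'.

Answer: (0,2) (4,0) (4,1) (4,2) (4,3)

Derivation:
(0,2): flips 2 -> legal
(1,1): no bracket -> illegal
(1,2): no bracket -> illegal
(1,4): no bracket -> illegal
(2,0): no bracket -> illegal
(3,0): no bracket -> illegal
(3,4): no bracket -> illegal
(4,0): flips 3 -> legal
(4,1): flips 2 -> legal
(4,2): flips 1 -> legal
(4,3): flips 2 -> legal
(4,4): no bracket -> illegal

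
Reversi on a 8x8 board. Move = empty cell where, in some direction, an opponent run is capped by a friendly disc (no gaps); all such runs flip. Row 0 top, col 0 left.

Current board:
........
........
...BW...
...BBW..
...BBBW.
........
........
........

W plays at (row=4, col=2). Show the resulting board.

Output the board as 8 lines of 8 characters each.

Answer: ........
........
...BW...
...WBW..
..WWWWW.
........
........
........

Derivation:
Place W at (4,2); scan 8 dirs for brackets.
Dir NW: first cell '.' (not opp) -> no flip
Dir N: first cell '.' (not opp) -> no flip
Dir NE: opp run (3,3) capped by W -> flip
Dir W: first cell '.' (not opp) -> no flip
Dir E: opp run (4,3) (4,4) (4,5) capped by W -> flip
Dir SW: first cell '.' (not opp) -> no flip
Dir S: first cell '.' (not opp) -> no flip
Dir SE: first cell '.' (not opp) -> no flip
All flips: (3,3) (4,3) (4,4) (4,5)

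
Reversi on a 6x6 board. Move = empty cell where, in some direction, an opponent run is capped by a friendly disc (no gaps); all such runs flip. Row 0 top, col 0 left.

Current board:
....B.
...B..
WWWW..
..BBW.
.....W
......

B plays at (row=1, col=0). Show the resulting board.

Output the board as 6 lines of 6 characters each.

Place B at (1,0); scan 8 dirs for brackets.
Dir NW: edge -> no flip
Dir N: first cell '.' (not opp) -> no flip
Dir NE: first cell '.' (not opp) -> no flip
Dir W: edge -> no flip
Dir E: first cell '.' (not opp) -> no flip
Dir SW: edge -> no flip
Dir S: opp run (2,0), next='.' -> no flip
Dir SE: opp run (2,1) capped by B -> flip
All flips: (2,1)

Answer: ....B.
B..B..
WBWW..
..BBW.
.....W
......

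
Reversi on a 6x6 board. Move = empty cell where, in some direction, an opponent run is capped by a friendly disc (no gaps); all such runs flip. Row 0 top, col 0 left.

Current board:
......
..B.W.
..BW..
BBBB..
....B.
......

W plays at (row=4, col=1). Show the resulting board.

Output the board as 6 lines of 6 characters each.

Place W at (4,1); scan 8 dirs for brackets.
Dir NW: opp run (3,0), next=edge -> no flip
Dir N: opp run (3,1), next='.' -> no flip
Dir NE: opp run (3,2) capped by W -> flip
Dir W: first cell '.' (not opp) -> no flip
Dir E: first cell '.' (not opp) -> no flip
Dir SW: first cell '.' (not opp) -> no flip
Dir S: first cell '.' (not opp) -> no flip
Dir SE: first cell '.' (not opp) -> no flip
All flips: (3,2)

Answer: ......
..B.W.
..BW..
BBWB..
.W..B.
......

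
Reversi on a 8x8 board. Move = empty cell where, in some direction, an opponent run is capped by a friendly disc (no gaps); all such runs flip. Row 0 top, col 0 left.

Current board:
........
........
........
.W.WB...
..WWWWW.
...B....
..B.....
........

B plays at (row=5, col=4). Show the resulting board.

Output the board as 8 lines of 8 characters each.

Answer: ........
........
........
.W.WB...
..WWBWW.
...BB...
..B.....
........

Derivation:
Place B at (5,4); scan 8 dirs for brackets.
Dir NW: opp run (4,3), next='.' -> no flip
Dir N: opp run (4,4) capped by B -> flip
Dir NE: opp run (4,5), next='.' -> no flip
Dir W: first cell 'B' (not opp) -> no flip
Dir E: first cell '.' (not opp) -> no flip
Dir SW: first cell '.' (not opp) -> no flip
Dir S: first cell '.' (not opp) -> no flip
Dir SE: first cell '.' (not opp) -> no flip
All flips: (4,4)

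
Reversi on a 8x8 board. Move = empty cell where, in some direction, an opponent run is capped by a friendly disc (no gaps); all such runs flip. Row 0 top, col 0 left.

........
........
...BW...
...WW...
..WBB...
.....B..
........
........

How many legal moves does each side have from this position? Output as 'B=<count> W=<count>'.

Answer: B=5 W=8

Derivation:
-- B to move --
(1,3): no bracket -> illegal
(1,4): flips 2 -> legal
(1,5): no bracket -> illegal
(2,2): flips 1 -> legal
(2,5): flips 2 -> legal
(3,1): no bracket -> illegal
(3,2): no bracket -> illegal
(3,5): no bracket -> illegal
(4,1): flips 1 -> legal
(4,5): flips 1 -> legal
(5,1): no bracket -> illegal
(5,2): no bracket -> illegal
(5,3): no bracket -> illegal
B mobility = 5
-- W to move --
(1,2): flips 1 -> legal
(1,3): flips 1 -> legal
(1,4): no bracket -> illegal
(2,2): flips 1 -> legal
(3,2): no bracket -> illegal
(3,5): no bracket -> illegal
(4,5): flips 2 -> legal
(4,6): no bracket -> illegal
(5,2): flips 1 -> legal
(5,3): flips 1 -> legal
(5,4): flips 1 -> legal
(5,6): no bracket -> illegal
(6,4): no bracket -> illegal
(6,5): no bracket -> illegal
(6,6): flips 2 -> legal
W mobility = 8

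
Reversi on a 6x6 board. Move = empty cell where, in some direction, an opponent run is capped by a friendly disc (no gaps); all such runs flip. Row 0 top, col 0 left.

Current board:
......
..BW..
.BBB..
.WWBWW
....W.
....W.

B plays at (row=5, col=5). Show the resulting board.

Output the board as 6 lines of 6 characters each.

Answer: ......
..BW..
.BBB..
.WWBWW
....B.
....WB

Derivation:
Place B at (5,5); scan 8 dirs for brackets.
Dir NW: opp run (4,4) capped by B -> flip
Dir N: first cell '.' (not opp) -> no flip
Dir NE: edge -> no flip
Dir W: opp run (5,4), next='.' -> no flip
Dir E: edge -> no flip
Dir SW: edge -> no flip
Dir S: edge -> no flip
Dir SE: edge -> no flip
All flips: (4,4)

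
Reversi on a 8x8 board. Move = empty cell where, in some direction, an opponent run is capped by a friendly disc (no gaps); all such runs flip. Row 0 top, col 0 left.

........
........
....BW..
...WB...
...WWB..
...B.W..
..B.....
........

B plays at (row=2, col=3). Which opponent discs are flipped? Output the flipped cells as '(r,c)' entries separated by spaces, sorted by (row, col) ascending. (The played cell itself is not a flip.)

Dir NW: first cell '.' (not opp) -> no flip
Dir N: first cell '.' (not opp) -> no flip
Dir NE: first cell '.' (not opp) -> no flip
Dir W: first cell '.' (not opp) -> no flip
Dir E: first cell 'B' (not opp) -> no flip
Dir SW: first cell '.' (not opp) -> no flip
Dir S: opp run (3,3) (4,3) capped by B -> flip
Dir SE: first cell 'B' (not opp) -> no flip

Answer: (3,3) (4,3)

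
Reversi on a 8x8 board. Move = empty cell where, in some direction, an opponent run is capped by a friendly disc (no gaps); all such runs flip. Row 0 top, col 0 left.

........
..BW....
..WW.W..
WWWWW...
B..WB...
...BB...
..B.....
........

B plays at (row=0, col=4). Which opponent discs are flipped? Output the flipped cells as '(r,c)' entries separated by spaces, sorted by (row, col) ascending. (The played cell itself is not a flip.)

Dir NW: edge -> no flip
Dir N: edge -> no flip
Dir NE: edge -> no flip
Dir W: first cell '.' (not opp) -> no flip
Dir E: first cell '.' (not opp) -> no flip
Dir SW: opp run (1,3) (2,2) (3,1) capped by B -> flip
Dir S: first cell '.' (not opp) -> no flip
Dir SE: first cell '.' (not opp) -> no flip

Answer: (1,3) (2,2) (3,1)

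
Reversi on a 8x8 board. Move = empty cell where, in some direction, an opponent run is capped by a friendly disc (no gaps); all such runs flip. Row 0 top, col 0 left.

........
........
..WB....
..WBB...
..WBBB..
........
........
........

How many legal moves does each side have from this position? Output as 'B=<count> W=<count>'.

-- B to move --
(1,1): flips 1 -> legal
(1,2): no bracket -> illegal
(1,3): no bracket -> illegal
(2,1): flips 2 -> legal
(3,1): flips 1 -> legal
(4,1): flips 2 -> legal
(5,1): flips 1 -> legal
(5,2): no bracket -> illegal
(5,3): no bracket -> illegal
B mobility = 5
-- W to move --
(1,2): no bracket -> illegal
(1,3): no bracket -> illegal
(1,4): flips 1 -> legal
(2,4): flips 2 -> legal
(2,5): no bracket -> illegal
(3,5): flips 2 -> legal
(3,6): no bracket -> illegal
(4,6): flips 3 -> legal
(5,2): no bracket -> illegal
(5,3): no bracket -> illegal
(5,4): flips 1 -> legal
(5,5): flips 2 -> legal
(5,6): no bracket -> illegal
W mobility = 6

Answer: B=5 W=6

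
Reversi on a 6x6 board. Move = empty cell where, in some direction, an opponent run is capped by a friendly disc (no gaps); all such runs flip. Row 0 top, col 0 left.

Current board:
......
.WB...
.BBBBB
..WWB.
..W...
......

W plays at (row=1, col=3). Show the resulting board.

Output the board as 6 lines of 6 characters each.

Answer: ......
.WWW..
.BBWBB
..WWB.
..W...
......

Derivation:
Place W at (1,3); scan 8 dirs for brackets.
Dir NW: first cell '.' (not opp) -> no flip
Dir N: first cell '.' (not opp) -> no flip
Dir NE: first cell '.' (not opp) -> no flip
Dir W: opp run (1,2) capped by W -> flip
Dir E: first cell '.' (not opp) -> no flip
Dir SW: opp run (2,2), next='.' -> no flip
Dir S: opp run (2,3) capped by W -> flip
Dir SE: opp run (2,4), next='.' -> no flip
All flips: (1,2) (2,3)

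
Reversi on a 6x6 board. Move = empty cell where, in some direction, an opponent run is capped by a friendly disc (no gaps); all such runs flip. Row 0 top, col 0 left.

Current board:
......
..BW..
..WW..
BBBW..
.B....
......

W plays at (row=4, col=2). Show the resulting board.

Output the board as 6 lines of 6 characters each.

Place W at (4,2); scan 8 dirs for brackets.
Dir NW: opp run (3,1), next='.' -> no flip
Dir N: opp run (3,2) capped by W -> flip
Dir NE: first cell 'W' (not opp) -> no flip
Dir W: opp run (4,1), next='.' -> no flip
Dir E: first cell '.' (not opp) -> no flip
Dir SW: first cell '.' (not opp) -> no flip
Dir S: first cell '.' (not opp) -> no flip
Dir SE: first cell '.' (not opp) -> no flip
All flips: (3,2)

Answer: ......
..BW..
..WW..
BBWW..
.BW...
......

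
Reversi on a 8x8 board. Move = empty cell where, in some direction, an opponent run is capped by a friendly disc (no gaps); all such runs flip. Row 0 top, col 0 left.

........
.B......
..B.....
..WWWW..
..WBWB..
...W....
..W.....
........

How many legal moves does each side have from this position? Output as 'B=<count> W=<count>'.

Answer: B=7 W=7

Derivation:
-- B to move --
(2,1): flips 1 -> legal
(2,3): flips 2 -> legal
(2,4): no bracket -> illegal
(2,5): flips 2 -> legal
(2,6): no bracket -> illegal
(3,1): no bracket -> illegal
(3,6): no bracket -> illegal
(4,1): flips 1 -> legal
(4,6): no bracket -> illegal
(5,1): no bracket -> illegal
(5,2): flips 2 -> legal
(5,4): no bracket -> illegal
(5,5): flips 2 -> legal
(6,1): no bracket -> illegal
(6,3): flips 1 -> legal
(6,4): no bracket -> illegal
(7,1): no bracket -> illegal
(7,2): no bracket -> illegal
(7,3): no bracket -> illegal
B mobility = 7
-- W to move --
(0,0): flips 2 -> legal
(0,1): no bracket -> illegal
(0,2): no bracket -> illegal
(1,0): no bracket -> illegal
(1,2): flips 1 -> legal
(1,3): no bracket -> illegal
(2,0): no bracket -> illegal
(2,1): no bracket -> illegal
(2,3): no bracket -> illegal
(3,1): no bracket -> illegal
(3,6): no bracket -> illegal
(4,6): flips 1 -> legal
(5,2): flips 1 -> legal
(5,4): flips 1 -> legal
(5,5): flips 1 -> legal
(5,6): flips 1 -> legal
W mobility = 7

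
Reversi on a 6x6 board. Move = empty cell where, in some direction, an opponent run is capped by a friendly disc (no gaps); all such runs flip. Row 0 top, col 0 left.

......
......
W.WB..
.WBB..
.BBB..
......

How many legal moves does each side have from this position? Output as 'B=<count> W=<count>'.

-- B to move --
(1,0): no bracket -> illegal
(1,1): flips 1 -> legal
(1,2): flips 1 -> legal
(1,3): no bracket -> illegal
(2,1): flips 2 -> legal
(3,0): flips 1 -> legal
(4,0): no bracket -> illegal
B mobility = 4
-- W to move --
(1,2): no bracket -> illegal
(1,3): no bracket -> illegal
(1,4): no bracket -> illegal
(2,1): no bracket -> illegal
(2,4): flips 1 -> legal
(3,0): no bracket -> illegal
(3,4): flips 2 -> legal
(4,0): no bracket -> illegal
(4,4): flips 1 -> legal
(5,0): no bracket -> illegal
(5,1): flips 1 -> legal
(5,2): flips 2 -> legal
(5,3): flips 1 -> legal
(5,4): no bracket -> illegal
W mobility = 6

Answer: B=4 W=6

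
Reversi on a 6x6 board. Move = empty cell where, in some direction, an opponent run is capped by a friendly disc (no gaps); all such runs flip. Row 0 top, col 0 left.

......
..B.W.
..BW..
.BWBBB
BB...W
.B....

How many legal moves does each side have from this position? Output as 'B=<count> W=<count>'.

-- B to move --
(0,3): no bracket -> illegal
(0,4): no bracket -> illegal
(0,5): flips 3 -> legal
(1,3): flips 1 -> legal
(1,5): no bracket -> illegal
(2,1): no bracket -> illegal
(2,4): flips 1 -> legal
(2,5): no bracket -> illegal
(4,2): flips 1 -> legal
(4,3): no bracket -> illegal
(4,4): no bracket -> illegal
(5,4): no bracket -> illegal
(5,5): flips 1 -> legal
B mobility = 5
-- W to move --
(0,1): flips 1 -> legal
(0,2): flips 2 -> legal
(0,3): no bracket -> illegal
(1,1): no bracket -> illegal
(1,3): no bracket -> illegal
(2,0): no bracket -> illegal
(2,1): flips 1 -> legal
(2,4): no bracket -> illegal
(2,5): flips 1 -> legal
(3,0): flips 1 -> legal
(4,2): no bracket -> illegal
(4,3): flips 1 -> legal
(4,4): no bracket -> illegal
(5,0): flips 1 -> legal
(5,2): no bracket -> illegal
W mobility = 7

Answer: B=5 W=7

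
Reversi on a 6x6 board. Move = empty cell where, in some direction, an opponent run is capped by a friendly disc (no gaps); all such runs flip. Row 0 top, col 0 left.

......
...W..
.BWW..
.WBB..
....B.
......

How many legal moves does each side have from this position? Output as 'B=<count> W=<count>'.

Answer: B=7 W=7

Derivation:
-- B to move --
(0,2): no bracket -> illegal
(0,3): flips 2 -> legal
(0,4): no bracket -> illegal
(1,1): flips 1 -> legal
(1,2): flips 1 -> legal
(1,4): flips 1 -> legal
(2,0): no bracket -> illegal
(2,4): flips 2 -> legal
(3,0): flips 1 -> legal
(3,4): no bracket -> illegal
(4,0): no bracket -> illegal
(4,1): flips 1 -> legal
(4,2): no bracket -> illegal
B mobility = 7
-- W to move --
(1,0): no bracket -> illegal
(1,1): flips 1 -> legal
(1,2): no bracket -> illegal
(2,0): flips 1 -> legal
(2,4): no bracket -> illegal
(3,0): no bracket -> illegal
(3,4): flips 2 -> legal
(3,5): no bracket -> illegal
(4,1): flips 1 -> legal
(4,2): flips 1 -> legal
(4,3): flips 1 -> legal
(4,5): no bracket -> illegal
(5,3): no bracket -> illegal
(5,4): no bracket -> illegal
(5,5): flips 2 -> legal
W mobility = 7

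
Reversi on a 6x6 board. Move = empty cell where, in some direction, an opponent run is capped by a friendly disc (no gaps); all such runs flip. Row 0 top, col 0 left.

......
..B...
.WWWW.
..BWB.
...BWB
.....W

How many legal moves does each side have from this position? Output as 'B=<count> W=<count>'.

Answer: B=5 W=9

Derivation:
-- B to move --
(1,0): flips 1 -> legal
(1,1): no bracket -> illegal
(1,3): flips 2 -> legal
(1,4): flips 2 -> legal
(1,5): no bracket -> illegal
(2,0): no bracket -> illegal
(2,5): no bracket -> illegal
(3,0): flips 1 -> legal
(3,1): no bracket -> illegal
(3,5): no bracket -> illegal
(4,2): no bracket -> illegal
(5,3): no bracket -> illegal
(5,4): flips 1 -> legal
B mobility = 5
-- W to move --
(0,1): flips 1 -> legal
(0,2): flips 1 -> legal
(0,3): flips 1 -> legal
(1,1): no bracket -> illegal
(1,3): no bracket -> illegal
(2,5): no bracket -> illegal
(3,1): flips 1 -> legal
(3,5): flips 2 -> legal
(4,1): flips 1 -> legal
(4,2): flips 2 -> legal
(5,2): no bracket -> illegal
(5,3): flips 1 -> legal
(5,4): flips 2 -> legal
W mobility = 9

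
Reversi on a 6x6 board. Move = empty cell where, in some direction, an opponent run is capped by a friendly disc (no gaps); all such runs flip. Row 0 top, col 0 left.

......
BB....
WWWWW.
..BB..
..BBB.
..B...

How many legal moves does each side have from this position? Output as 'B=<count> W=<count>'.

-- B to move --
(1,2): flips 1 -> legal
(1,3): flips 1 -> legal
(1,4): flips 1 -> legal
(1,5): flips 1 -> legal
(2,5): no bracket -> illegal
(3,0): flips 1 -> legal
(3,1): flips 1 -> legal
(3,4): no bracket -> illegal
(3,5): no bracket -> illegal
B mobility = 6
-- W to move --
(0,0): flips 2 -> legal
(0,1): flips 1 -> legal
(0,2): flips 1 -> legal
(1,2): no bracket -> illegal
(3,1): no bracket -> illegal
(3,4): no bracket -> illegal
(3,5): no bracket -> illegal
(4,1): flips 1 -> legal
(4,5): no bracket -> illegal
(5,1): flips 2 -> legal
(5,3): flips 2 -> legal
(5,4): flips 2 -> legal
(5,5): flips 2 -> legal
W mobility = 8

Answer: B=6 W=8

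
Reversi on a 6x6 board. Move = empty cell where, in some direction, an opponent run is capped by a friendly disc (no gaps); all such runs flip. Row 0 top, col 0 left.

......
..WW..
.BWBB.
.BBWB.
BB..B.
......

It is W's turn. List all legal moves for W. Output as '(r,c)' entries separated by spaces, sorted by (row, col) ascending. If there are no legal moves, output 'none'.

Answer: (1,5) (2,0) (2,5) (3,0) (3,5) (4,2) (4,5) (5,5)

Derivation:
(1,0): no bracket -> illegal
(1,1): no bracket -> illegal
(1,4): no bracket -> illegal
(1,5): flips 1 -> legal
(2,0): flips 1 -> legal
(2,5): flips 2 -> legal
(3,0): flips 3 -> legal
(3,5): flips 2 -> legal
(4,2): flips 1 -> legal
(4,3): no bracket -> illegal
(4,5): flips 2 -> legal
(5,0): no bracket -> illegal
(5,1): no bracket -> illegal
(5,2): no bracket -> illegal
(5,3): no bracket -> illegal
(5,4): no bracket -> illegal
(5,5): flips 1 -> legal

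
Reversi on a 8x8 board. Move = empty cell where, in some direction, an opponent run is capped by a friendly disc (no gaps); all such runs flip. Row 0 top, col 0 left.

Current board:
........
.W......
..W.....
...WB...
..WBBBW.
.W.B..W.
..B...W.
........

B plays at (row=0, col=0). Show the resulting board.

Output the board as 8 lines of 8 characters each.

Place B at (0,0); scan 8 dirs for brackets.
Dir NW: edge -> no flip
Dir N: edge -> no flip
Dir NE: edge -> no flip
Dir W: edge -> no flip
Dir E: first cell '.' (not opp) -> no flip
Dir SW: edge -> no flip
Dir S: first cell '.' (not opp) -> no flip
Dir SE: opp run (1,1) (2,2) (3,3) capped by B -> flip
All flips: (1,1) (2,2) (3,3)

Answer: B.......
.B......
..B.....
...BB...
..WBBBW.
.W.B..W.
..B...W.
........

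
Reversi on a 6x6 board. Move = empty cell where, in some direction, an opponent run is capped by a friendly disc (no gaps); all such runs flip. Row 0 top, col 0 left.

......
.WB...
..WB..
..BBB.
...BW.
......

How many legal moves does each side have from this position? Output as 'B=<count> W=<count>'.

-- B to move --
(0,0): flips 2 -> legal
(0,1): no bracket -> illegal
(0,2): no bracket -> illegal
(1,0): flips 1 -> legal
(1,3): no bracket -> illegal
(2,0): no bracket -> illegal
(2,1): flips 1 -> legal
(3,1): no bracket -> illegal
(3,5): no bracket -> illegal
(4,5): flips 1 -> legal
(5,3): no bracket -> illegal
(5,4): flips 1 -> legal
(5,5): flips 1 -> legal
B mobility = 6
-- W to move --
(0,1): no bracket -> illegal
(0,2): flips 1 -> legal
(0,3): no bracket -> illegal
(1,3): flips 1 -> legal
(1,4): no bracket -> illegal
(2,1): no bracket -> illegal
(2,4): flips 2 -> legal
(2,5): no bracket -> illegal
(3,1): no bracket -> illegal
(3,5): no bracket -> illegal
(4,1): no bracket -> illegal
(4,2): flips 2 -> legal
(4,5): no bracket -> illegal
(5,2): no bracket -> illegal
(5,3): no bracket -> illegal
(5,4): no bracket -> illegal
W mobility = 4

Answer: B=6 W=4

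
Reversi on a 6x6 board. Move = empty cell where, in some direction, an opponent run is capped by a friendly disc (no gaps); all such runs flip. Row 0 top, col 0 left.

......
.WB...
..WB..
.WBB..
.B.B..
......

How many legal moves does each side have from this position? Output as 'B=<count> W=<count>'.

Answer: B=4 W=7

Derivation:
-- B to move --
(0,0): flips 2 -> legal
(0,1): no bracket -> illegal
(0,2): no bracket -> illegal
(1,0): flips 1 -> legal
(1,3): no bracket -> illegal
(2,0): no bracket -> illegal
(2,1): flips 2 -> legal
(3,0): flips 1 -> legal
(4,0): no bracket -> illegal
(4,2): no bracket -> illegal
B mobility = 4
-- W to move --
(0,1): no bracket -> illegal
(0,2): flips 1 -> legal
(0,3): no bracket -> illegal
(1,3): flips 1 -> legal
(1,4): no bracket -> illegal
(2,1): no bracket -> illegal
(2,4): flips 1 -> legal
(3,0): no bracket -> illegal
(3,4): flips 2 -> legal
(4,0): no bracket -> illegal
(4,2): flips 1 -> legal
(4,4): flips 1 -> legal
(5,0): no bracket -> illegal
(5,1): flips 1 -> legal
(5,2): no bracket -> illegal
(5,3): no bracket -> illegal
(5,4): no bracket -> illegal
W mobility = 7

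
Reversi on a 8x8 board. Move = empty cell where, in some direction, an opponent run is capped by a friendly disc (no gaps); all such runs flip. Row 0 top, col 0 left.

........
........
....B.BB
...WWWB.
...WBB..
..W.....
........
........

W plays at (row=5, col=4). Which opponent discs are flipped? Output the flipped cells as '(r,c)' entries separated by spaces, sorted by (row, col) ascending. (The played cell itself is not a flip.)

Answer: (4,4)

Derivation:
Dir NW: first cell 'W' (not opp) -> no flip
Dir N: opp run (4,4) capped by W -> flip
Dir NE: opp run (4,5) (3,6) (2,7), next=edge -> no flip
Dir W: first cell '.' (not opp) -> no flip
Dir E: first cell '.' (not opp) -> no flip
Dir SW: first cell '.' (not opp) -> no flip
Dir S: first cell '.' (not opp) -> no flip
Dir SE: first cell '.' (not opp) -> no flip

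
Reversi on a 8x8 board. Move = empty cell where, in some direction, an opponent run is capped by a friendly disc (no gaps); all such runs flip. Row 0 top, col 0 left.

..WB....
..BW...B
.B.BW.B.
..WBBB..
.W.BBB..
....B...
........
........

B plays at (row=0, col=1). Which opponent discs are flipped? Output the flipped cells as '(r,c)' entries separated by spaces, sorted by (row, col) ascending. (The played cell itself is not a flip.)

Answer: (0,2)

Derivation:
Dir NW: edge -> no flip
Dir N: edge -> no flip
Dir NE: edge -> no flip
Dir W: first cell '.' (not opp) -> no flip
Dir E: opp run (0,2) capped by B -> flip
Dir SW: first cell '.' (not opp) -> no flip
Dir S: first cell '.' (not opp) -> no flip
Dir SE: first cell 'B' (not opp) -> no flip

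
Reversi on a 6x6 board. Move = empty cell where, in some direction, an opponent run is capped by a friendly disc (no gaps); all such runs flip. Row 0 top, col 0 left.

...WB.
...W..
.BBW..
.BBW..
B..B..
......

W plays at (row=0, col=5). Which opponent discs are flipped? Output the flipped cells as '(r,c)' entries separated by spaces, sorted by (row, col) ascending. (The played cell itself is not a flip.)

Dir NW: edge -> no flip
Dir N: edge -> no flip
Dir NE: edge -> no flip
Dir W: opp run (0,4) capped by W -> flip
Dir E: edge -> no flip
Dir SW: first cell '.' (not opp) -> no flip
Dir S: first cell '.' (not opp) -> no flip
Dir SE: edge -> no flip

Answer: (0,4)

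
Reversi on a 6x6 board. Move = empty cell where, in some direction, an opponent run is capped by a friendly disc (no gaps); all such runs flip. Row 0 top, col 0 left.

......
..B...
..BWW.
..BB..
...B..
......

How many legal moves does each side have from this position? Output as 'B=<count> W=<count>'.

-- B to move --
(1,3): flips 1 -> legal
(1,4): flips 1 -> legal
(1,5): flips 1 -> legal
(2,5): flips 2 -> legal
(3,4): flips 1 -> legal
(3,5): no bracket -> illegal
B mobility = 5
-- W to move --
(0,1): flips 1 -> legal
(0,2): no bracket -> illegal
(0,3): no bracket -> illegal
(1,1): no bracket -> illegal
(1,3): no bracket -> illegal
(2,1): flips 1 -> legal
(3,1): no bracket -> illegal
(3,4): no bracket -> illegal
(4,1): flips 1 -> legal
(4,2): flips 1 -> legal
(4,4): no bracket -> illegal
(5,2): no bracket -> illegal
(5,3): flips 2 -> legal
(5,4): no bracket -> illegal
W mobility = 5

Answer: B=5 W=5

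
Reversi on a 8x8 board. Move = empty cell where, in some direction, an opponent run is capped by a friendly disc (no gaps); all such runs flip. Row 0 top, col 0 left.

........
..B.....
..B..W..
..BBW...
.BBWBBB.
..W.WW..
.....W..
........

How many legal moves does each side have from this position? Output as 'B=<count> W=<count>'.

-- B to move --
(1,4): no bracket -> illegal
(1,5): no bracket -> illegal
(1,6): no bracket -> illegal
(2,3): flips 1 -> legal
(2,4): flips 1 -> legal
(2,6): no bracket -> illegal
(3,5): flips 1 -> legal
(3,6): no bracket -> illegal
(5,1): no bracket -> illegal
(5,3): flips 1 -> legal
(5,6): no bracket -> illegal
(6,1): no bracket -> illegal
(6,2): flips 1 -> legal
(6,3): flips 2 -> legal
(6,4): flips 2 -> legal
(6,6): flips 1 -> legal
(7,4): no bracket -> illegal
(7,5): flips 2 -> legal
(7,6): flips 3 -> legal
B mobility = 10
-- W to move --
(0,1): no bracket -> illegal
(0,2): flips 4 -> legal
(0,3): no bracket -> illegal
(1,1): flips 3 -> legal
(1,3): no bracket -> illegal
(2,1): flips 1 -> legal
(2,3): flips 1 -> legal
(2,4): no bracket -> illegal
(3,0): flips 1 -> legal
(3,1): flips 2 -> legal
(3,5): flips 1 -> legal
(3,6): flips 1 -> legal
(3,7): flips 1 -> legal
(4,0): flips 2 -> legal
(4,7): flips 3 -> legal
(5,0): no bracket -> illegal
(5,1): no bracket -> illegal
(5,3): no bracket -> illegal
(5,6): flips 1 -> legal
(5,7): no bracket -> illegal
W mobility = 12

Answer: B=10 W=12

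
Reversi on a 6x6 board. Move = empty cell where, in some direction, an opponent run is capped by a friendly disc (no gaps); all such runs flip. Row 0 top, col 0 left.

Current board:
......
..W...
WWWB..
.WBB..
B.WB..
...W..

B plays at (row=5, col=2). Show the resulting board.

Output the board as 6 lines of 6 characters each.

Place B at (5,2); scan 8 dirs for brackets.
Dir NW: first cell '.' (not opp) -> no flip
Dir N: opp run (4,2) capped by B -> flip
Dir NE: first cell 'B' (not opp) -> no flip
Dir W: first cell '.' (not opp) -> no flip
Dir E: opp run (5,3), next='.' -> no flip
Dir SW: edge -> no flip
Dir S: edge -> no flip
Dir SE: edge -> no flip
All flips: (4,2)

Answer: ......
..W...
WWWB..
.WBB..
B.BB..
..BW..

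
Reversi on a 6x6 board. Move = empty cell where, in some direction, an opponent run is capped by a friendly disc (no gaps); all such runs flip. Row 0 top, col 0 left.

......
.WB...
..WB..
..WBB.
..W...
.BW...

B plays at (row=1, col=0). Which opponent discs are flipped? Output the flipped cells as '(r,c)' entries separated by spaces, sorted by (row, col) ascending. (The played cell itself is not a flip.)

Answer: (1,1)

Derivation:
Dir NW: edge -> no flip
Dir N: first cell '.' (not opp) -> no flip
Dir NE: first cell '.' (not opp) -> no flip
Dir W: edge -> no flip
Dir E: opp run (1,1) capped by B -> flip
Dir SW: edge -> no flip
Dir S: first cell '.' (not opp) -> no flip
Dir SE: first cell '.' (not opp) -> no flip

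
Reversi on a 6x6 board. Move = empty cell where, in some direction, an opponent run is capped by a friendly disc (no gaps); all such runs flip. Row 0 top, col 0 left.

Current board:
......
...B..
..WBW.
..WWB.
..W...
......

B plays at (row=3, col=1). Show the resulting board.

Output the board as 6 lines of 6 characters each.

Place B at (3,1); scan 8 dirs for brackets.
Dir NW: first cell '.' (not opp) -> no flip
Dir N: first cell '.' (not opp) -> no flip
Dir NE: opp run (2,2) capped by B -> flip
Dir W: first cell '.' (not opp) -> no flip
Dir E: opp run (3,2) (3,3) capped by B -> flip
Dir SW: first cell '.' (not opp) -> no flip
Dir S: first cell '.' (not opp) -> no flip
Dir SE: opp run (4,2), next='.' -> no flip
All flips: (2,2) (3,2) (3,3)

Answer: ......
...B..
..BBW.
.BBBB.
..W...
......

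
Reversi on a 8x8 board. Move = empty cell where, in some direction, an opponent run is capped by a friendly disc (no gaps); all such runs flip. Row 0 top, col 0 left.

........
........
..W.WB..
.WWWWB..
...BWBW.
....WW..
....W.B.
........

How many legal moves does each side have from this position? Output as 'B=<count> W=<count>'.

Answer: B=10 W=9

Derivation:
-- B to move --
(1,1): flips 4 -> legal
(1,2): no bracket -> illegal
(1,3): flips 1 -> legal
(1,4): no bracket -> illegal
(1,5): no bracket -> illegal
(2,0): no bracket -> illegal
(2,1): flips 1 -> legal
(2,3): flips 3 -> legal
(3,0): flips 4 -> legal
(3,6): no bracket -> illegal
(3,7): no bracket -> illegal
(4,0): no bracket -> illegal
(4,1): no bracket -> illegal
(4,2): no bracket -> illegal
(4,7): flips 1 -> legal
(5,3): flips 1 -> legal
(5,6): no bracket -> illegal
(5,7): flips 1 -> legal
(6,3): flips 1 -> legal
(6,5): flips 2 -> legal
(7,3): no bracket -> illegal
(7,4): no bracket -> illegal
(7,5): no bracket -> illegal
B mobility = 10
-- W to move --
(1,4): no bracket -> illegal
(1,5): flips 3 -> legal
(1,6): flips 1 -> legal
(2,6): flips 2 -> legal
(3,6): flips 2 -> legal
(4,2): flips 1 -> legal
(5,2): flips 1 -> legal
(5,3): flips 1 -> legal
(5,6): flips 1 -> legal
(5,7): no bracket -> illegal
(6,5): no bracket -> illegal
(6,7): no bracket -> illegal
(7,5): no bracket -> illegal
(7,6): no bracket -> illegal
(7,7): flips 1 -> legal
W mobility = 9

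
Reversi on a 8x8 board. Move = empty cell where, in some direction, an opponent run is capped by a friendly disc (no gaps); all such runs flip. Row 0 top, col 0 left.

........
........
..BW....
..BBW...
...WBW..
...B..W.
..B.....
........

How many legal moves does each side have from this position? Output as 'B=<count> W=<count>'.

-- B to move --
(1,2): no bracket -> illegal
(1,3): flips 1 -> legal
(1,4): flips 1 -> legal
(2,4): flips 2 -> legal
(2,5): no bracket -> illegal
(3,5): flips 1 -> legal
(3,6): no bracket -> illegal
(4,2): flips 1 -> legal
(4,6): flips 1 -> legal
(4,7): no bracket -> illegal
(5,2): no bracket -> illegal
(5,4): flips 1 -> legal
(5,5): no bracket -> illegal
(5,7): no bracket -> illegal
(6,5): no bracket -> illegal
(6,6): no bracket -> illegal
(6,7): no bracket -> illegal
B mobility = 7
-- W to move --
(1,1): no bracket -> illegal
(1,2): no bracket -> illegal
(1,3): no bracket -> illegal
(2,1): flips 2 -> legal
(2,4): no bracket -> illegal
(3,1): flips 2 -> legal
(3,5): no bracket -> illegal
(4,1): flips 1 -> legal
(4,2): no bracket -> illegal
(5,1): no bracket -> illegal
(5,2): no bracket -> illegal
(5,4): flips 1 -> legal
(5,5): no bracket -> illegal
(6,1): no bracket -> illegal
(6,3): flips 1 -> legal
(6,4): no bracket -> illegal
(7,1): no bracket -> illegal
(7,2): no bracket -> illegal
(7,3): no bracket -> illegal
W mobility = 5

Answer: B=7 W=5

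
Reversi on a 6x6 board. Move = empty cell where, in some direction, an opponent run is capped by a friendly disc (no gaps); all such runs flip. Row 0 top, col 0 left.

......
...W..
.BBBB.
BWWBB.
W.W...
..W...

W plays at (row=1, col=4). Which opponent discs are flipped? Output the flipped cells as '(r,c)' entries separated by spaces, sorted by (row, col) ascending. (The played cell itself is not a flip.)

Answer: (2,3)

Derivation:
Dir NW: first cell '.' (not opp) -> no flip
Dir N: first cell '.' (not opp) -> no flip
Dir NE: first cell '.' (not opp) -> no flip
Dir W: first cell 'W' (not opp) -> no flip
Dir E: first cell '.' (not opp) -> no flip
Dir SW: opp run (2,3) capped by W -> flip
Dir S: opp run (2,4) (3,4), next='.' -> no flip
Dir SE: first cell '.' (not opp) -> no flip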